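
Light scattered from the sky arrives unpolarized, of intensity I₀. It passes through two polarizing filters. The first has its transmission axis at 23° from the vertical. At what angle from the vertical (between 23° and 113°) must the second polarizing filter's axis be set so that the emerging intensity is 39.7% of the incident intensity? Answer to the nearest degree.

Unpolarized light through the first polarizer → I₁ = ½ I₀, now polarized at 23°.
Need I₂/I₀ = 0.397, so cos²(θ − 23°) = 0.397 / 0.5 = 0.794.
θ − 23° = arccos(√0.794) = 27.0°, giving θ ≈ 23 + 27.0 = 50.0°.

θ ≈ 50°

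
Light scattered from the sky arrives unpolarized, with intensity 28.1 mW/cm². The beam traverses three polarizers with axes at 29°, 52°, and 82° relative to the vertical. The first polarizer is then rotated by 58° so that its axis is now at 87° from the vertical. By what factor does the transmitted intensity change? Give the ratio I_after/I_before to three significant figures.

Before rotation:
Unpolarized light through the first polarizer → I₁ = ½ I₀, now polarized at 29°.
I₂ = I₁ cos²(52° − 29°) = 0.5 I₀ · cos²(23°) = 0.4237 I₀.
I₃ = I₂ cos²(82° − 52°) = 0.4237 I₀ · cos²(30°) = 0.3177 I₀.
After rotation:
Unpolarized light through the first polarizer → I₁ = ½ I₀, now polarized at 87°.
I₂ = I₁ cos²(52° − 87°) = 0.5 I₀ · cos²(35°) = 0.3355 I₀.
I₃ = I₂ cos²(82° − 52°) = 0.3355 I₀ · cos²(30°) = 0.2516 I₀.
Ratio = 0.2516 / 0.3177 = 0.7919.

I_new/I_old ≈ 0.792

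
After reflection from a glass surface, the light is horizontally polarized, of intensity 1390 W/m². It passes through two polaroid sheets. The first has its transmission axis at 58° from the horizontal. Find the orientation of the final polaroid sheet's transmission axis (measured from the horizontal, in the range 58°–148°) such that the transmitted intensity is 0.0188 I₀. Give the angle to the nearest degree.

I₁ = I₀ cos²(58° − 0°) = I₀ cos²(58°) = 0.2808 I₀.
Need I₂/I₀ = 0.0188, so cos²(θ − 58°) = 0.0188 / 0.2808 = 0.06695.
θ − 58° = arccos(√0.06695) = 75.0°, giving θ ≈ 58 + 75.0 = 133.0°.

θ ≈ 133°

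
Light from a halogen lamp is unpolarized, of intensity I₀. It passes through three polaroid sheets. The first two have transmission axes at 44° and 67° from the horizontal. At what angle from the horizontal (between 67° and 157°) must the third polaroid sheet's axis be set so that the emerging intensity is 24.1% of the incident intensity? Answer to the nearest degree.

θ ≈ 108°

Unpolarized light through the first polarizer → I₁ = ½ I₀, now polarized at 44°.
I₂ = I₁ cos²(67° − 44°) = 0.5 I₀ · cos²(23°) = 0.4237 I₀.
Need I₃/I₀ = 0.241, so cos²(θ − 67°) = 0.241 / 0.4237 = 0.5688.
θ − 67° = arccos(√0.5688) = 41.0°, giving θ ≈ 67 + 41.0 = 108.0°.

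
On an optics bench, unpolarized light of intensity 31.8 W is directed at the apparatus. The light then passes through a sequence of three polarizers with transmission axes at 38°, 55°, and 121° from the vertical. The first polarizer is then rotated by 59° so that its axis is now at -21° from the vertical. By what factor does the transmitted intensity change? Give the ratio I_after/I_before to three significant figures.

Before rotation:
Unpolarized light through the first polarizer → I₁ = ½ I₀, now polarized at 38°.
I₂ = I₁ cos²(55° − 38°) = 0.5 I₀ · cos²(17°) = 0.4573 I₀.
I₃ = I₂ cos²(121° − 55°) = 0.4573 I₀ · cos²(66°) = 0.07565 I₀.
After rotation:
Unpolarized light through the first polarizer → I₁ = ½ I₀, now polarized at -21°.
I₂ = I₁ cos²(55° + 21°) = 0.5 I₀ · cos²(76°) = 0.02926 I₀.
I₃ = I₂ cos²(121° − 55°) = 0.02926 I₀ · cos²(66°) = 0.004841 I₀.
Ratio = 0.004841 / 0.07565 = 0.064.

I_new/I_old ≈ 0.0640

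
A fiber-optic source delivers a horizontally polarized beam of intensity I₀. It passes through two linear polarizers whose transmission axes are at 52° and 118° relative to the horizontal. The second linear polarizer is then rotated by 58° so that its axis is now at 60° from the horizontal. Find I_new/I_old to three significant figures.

Before rotation:
I₁ = I₀ cos²(52° − 0°) = I₀ cos²(52°) = 0.379 I₀.
I₂ = I₁ cos²(118° − 52°) = 0.379 I₀ · cos²(66°) = 0.06271 I₀.
After rotation:
I₁ = I₀ cos²(52° − 0°) = I₀ cos²(52°) = 0.379 I₀.
I₂ = I₁ cos²(60° − 52°) = 0.379 I₀ · cos²(8°) = 0.3717 I₀.
Ratio = 0.3717 / 0.06271 = 5.928.

I_new/I_old ≈ 5.93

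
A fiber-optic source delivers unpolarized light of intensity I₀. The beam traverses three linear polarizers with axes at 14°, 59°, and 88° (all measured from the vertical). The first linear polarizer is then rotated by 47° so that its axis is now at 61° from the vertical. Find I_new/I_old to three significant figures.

Before rotation:
Unpolarized light through the first polarizer → I₁ = ½ I₀, now polarized at 14°.
I₂ = I₁ cos²(59° − 14°) = 0.5 I₀ · cos²(45°) = 0.25 I₀.
I₃ = I₂ cos²(88° − 59°) = 0.25 I₀ · cos²(29°) = 0.1912 I₀.
After rotation:
Unpolarized light through the first polarizer → I₁ = ½ I₀, now polarized at 61°.
I₂ = I₁ cos²(59° − 61°) = 0.5 I₀ · cos²(2°) = 0.4994 I₀.
I₃ = I₂ cos²(88° − 59°) = 0.4994 I₀ · cos²(29°) = 0.382 I₀.
Ratio = 0.382 / 0.1912 = 1.998.

I_new/I_old ≈ 2.00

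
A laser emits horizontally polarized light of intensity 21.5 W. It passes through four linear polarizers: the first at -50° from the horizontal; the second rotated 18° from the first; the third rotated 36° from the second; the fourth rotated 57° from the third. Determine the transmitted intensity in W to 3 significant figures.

By Malus's law, I₁ = 21.5 W · cos²(50°) = 8.883 W.
I₂ = I₁ · cos²(18°) = 8.883 · 0.9045 = 8.035 W.
I₃ = I₂ · cos²(36°) = 8.035 · 0.6545 = 5.259 W.
I₄ = I₃ · cos²(57°) = 5.259 · 0.2966 = 1.56 W.

I ≈ 1.56 W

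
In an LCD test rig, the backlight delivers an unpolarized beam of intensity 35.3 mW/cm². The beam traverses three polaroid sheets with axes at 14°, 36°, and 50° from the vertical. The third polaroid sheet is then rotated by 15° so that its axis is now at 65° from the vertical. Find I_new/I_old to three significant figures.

I_new/I_old ≈ 0.813

Before rotation:
Unpolarized light through the first polarizer → I₁ = ½ I₀, now polarized at 14°.
I₂ = I₁ cos²(36° − 14°) = 0.5 I₀ · cos²(22°) = 0.4298 I₀.
I₃ = I₂ cos²(50° − 36°) = 0.4298 I₀ · cos²(14°) = 0.4047 I₀.
After rotation:
Unpolarized light through the first polarizer → I₁ = ½ I₀, now polarized at 14°.
I₂ = I₁ cos²(36° − 14°) = 0.5 I₀ · cos²(22°) = 0.4298 I₀.
I₃ = I₂ cos²(65° − 36°) = 0.4298 I₀ · cos²(29°) = 0.3288 I₀.
Ratio = 0.3288 / 0.4047 = 0.8125.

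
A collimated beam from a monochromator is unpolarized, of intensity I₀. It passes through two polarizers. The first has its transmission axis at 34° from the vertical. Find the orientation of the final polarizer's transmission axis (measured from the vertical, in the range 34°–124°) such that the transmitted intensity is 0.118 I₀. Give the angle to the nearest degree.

Unpolarized light through the first polarizer → I₁ = ½ I₀, now polarized at 34°.
Need I₂/I₀ = 0.118, so cos²(θ − 34°) = 0.118 / 0.5 = 0.236.
θ − 34° = arccos(√0.236) = 60.9°, giving θ ≈ 34 + 60.9 = 94.9°.

θ ≈ 95°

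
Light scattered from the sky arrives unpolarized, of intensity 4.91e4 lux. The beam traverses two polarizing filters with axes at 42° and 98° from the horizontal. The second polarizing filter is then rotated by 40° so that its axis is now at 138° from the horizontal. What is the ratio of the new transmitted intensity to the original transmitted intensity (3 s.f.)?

Before rotation:
Unpolarized light through the first polarizer → I₁ = ½ I₀, now polarized at 42°.
I₂ = I₁ cos²(98° − 42°) = 0.5 I₀ · cos²(56°) = 0.1563 I₀.
After rotation:
Unpolarized light through the first polarizer → I₁ = ½ I₀, now polarized at 42°.
Angle between axes 1 and 2: 84°. I₂ = 0.5 I₀ · cos²(84°) = 0.005463 I₀.
Ratio = 0.005463 / 0.1563 = 0.03494.

I_new/I_old ≈ 0.0349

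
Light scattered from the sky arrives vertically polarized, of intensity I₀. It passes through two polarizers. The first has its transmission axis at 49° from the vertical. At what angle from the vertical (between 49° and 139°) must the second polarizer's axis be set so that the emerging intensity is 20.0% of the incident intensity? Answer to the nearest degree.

By Malus's law, I₁ = I₀ cos²(49° − 0°) = I₀ cos²(49°) = 0.4304 I₀.
Need I₂/I₀ = 0.2, so cos²(θ − 49°) = 0.2 / 0.4304 = 0.4647.
θ − 49° = arccos(√0.4647) = 47.0°, giving θ ≈ 49 + 47.0 = 96.0°.

θ ≈ 96°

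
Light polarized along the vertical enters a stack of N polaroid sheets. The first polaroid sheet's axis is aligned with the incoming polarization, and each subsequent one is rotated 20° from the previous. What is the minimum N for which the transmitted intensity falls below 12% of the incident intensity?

N = 19

First polarizer is aligned with the polarization: full transmission.
Each further stage multiplies by cos²(20°) = 0.883.
After N polarizers: T = 0.883^(N−1). Require T < 0.12 ⇒ N−1 > ln(0.12)/ln(0.883) = 17.04, so N−1 ≥ 18 and N = 19.
Check: N=19 gives T = 0.1065 < 0.12; N=18 gives T = 0.1206.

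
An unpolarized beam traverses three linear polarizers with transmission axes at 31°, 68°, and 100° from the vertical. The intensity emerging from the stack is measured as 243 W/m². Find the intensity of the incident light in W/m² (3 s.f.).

I₀ ≈ 1060 W/m²

Unpolarized light through the first polarizer → I₁ = ½ I₀, now polarized at 31°.
I₂ = I₁ cos²(68° − 31°) = 0.5 I₀ · cos²(37°) = 0.3189 I₀.
I₃ = I₂ cos²(100° − 68°) = 0.3189 I₀ · cos²(32°) = 0.2294 I₀.
So 243 W/m² = 0.2294 I₀, giving I₀ = 243/0.2294 = 1059 W/m².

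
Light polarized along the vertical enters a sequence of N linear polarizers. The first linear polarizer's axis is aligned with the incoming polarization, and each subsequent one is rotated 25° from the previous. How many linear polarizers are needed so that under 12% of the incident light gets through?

N = 12

First polarizer is aligned with the polarization: full transmission.
Each further stage multiplies by cos²(25°) = 0.8214.
After N polarizers: T = 0.8214^(N−1). Require T < 0.12 ⇒ N−1 > ln(0.12)/ln(0.8214) = 10.78, so N−1 ≥ 11 and N = 12.
Check: N=12 gives T = 0.1148 < 0.12; N=11 gives T = 0.1398.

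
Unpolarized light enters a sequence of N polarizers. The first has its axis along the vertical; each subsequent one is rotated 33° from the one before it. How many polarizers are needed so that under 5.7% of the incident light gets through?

First polarizer halves the unpolarized light: factor 1/2.
Each further stage multiplies by cos²(33°) = 0.7034.
After N polarizers: T = 0.5·0.7034^(N−1). Require T < 0.057 ⇒ N−1 > ln(0.057/0.5)/ln(0.7034) = 6.17, so N−1 ≥ 7 and N = 8.
Check: N=8 gives T = 0.04258 < 0.057; N=7 gives T = 0.06054.

N = 8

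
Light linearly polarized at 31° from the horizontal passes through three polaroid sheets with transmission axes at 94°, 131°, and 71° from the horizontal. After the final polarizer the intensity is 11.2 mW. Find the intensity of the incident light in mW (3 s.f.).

I₀ ≈ 341 mW

I₁ = I₀ cos²(94° − 31°) = I₀ cos²(63°) = 0.2061 I₀.
I₂ = I₁ cos²(131° − 94°) = 0.2061 I₀ · cos²(37°) = 0.1315 I₀.
I₃ = I₂ cos²(71° − 131°) = 0.1315 I₀ · cos²(60°) = 0.03286 I₀.
So 11.2 mW = 0.03286 I₀, giving I₀ = 11.2/0.03286 = 340.8 mW.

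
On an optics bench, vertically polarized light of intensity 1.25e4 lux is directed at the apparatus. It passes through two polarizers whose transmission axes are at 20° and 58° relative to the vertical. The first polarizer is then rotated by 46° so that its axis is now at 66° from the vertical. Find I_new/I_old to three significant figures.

Before rotation:
By Malus's law, I₁ = I₀ cos²(20° − 0°) = I₀ cos²(20°) = 0.883 I₀.
I₂ = I₁ cos²(58° − 20°) = 0.883 I₀ · cos²(38°) = 0.5483 I₀.
After rotation:
I₁ = I₀ cos²(66° − 0°) = I₀ cos²(66°) = 0.1654 I₀.
I₂ = I₁ cos²(58° − 66°) = 0.1654 I₀ · cos²(8°) = 0.1622 I₀.
Ratio = 0.1622 / 0.5483 = 0.2959.

I_new/I_old ≈ 0.296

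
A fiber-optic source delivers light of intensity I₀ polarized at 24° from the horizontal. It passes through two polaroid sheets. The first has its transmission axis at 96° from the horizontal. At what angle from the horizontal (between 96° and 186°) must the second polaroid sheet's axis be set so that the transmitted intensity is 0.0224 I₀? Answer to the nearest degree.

I₁ = I₀ cos²(96° − 24°) = I₀ cos²(72°) = 0.09549 I₀.
Need I₂/I₀ = 0.0224, so cos²(θ − 96°) = 0.0224 / 0.09549 = 0.2346.
θ − 96° = arccos(√0.2346) = 61.0°, giving θ ≈ 96 + 61.0 = 157.0°.

θ ≈ 157°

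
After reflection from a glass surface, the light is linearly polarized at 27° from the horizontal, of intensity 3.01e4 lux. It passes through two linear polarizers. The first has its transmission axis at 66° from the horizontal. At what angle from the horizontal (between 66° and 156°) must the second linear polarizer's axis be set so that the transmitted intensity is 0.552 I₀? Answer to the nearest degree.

θ ≈ 83°

I₁ = I₀ cos²(66° − 27°) = I₀ cos²(39°) = 0.604 I₀.
Need I₂/I₀ = 0.552, so cos²(θ − 66°) = 0.552 / 0.604 = 0.914.
θ − 66° = arccos(√0.914) = 17.1°, giving θ ≈ 66 + 17.1 = 83.1°.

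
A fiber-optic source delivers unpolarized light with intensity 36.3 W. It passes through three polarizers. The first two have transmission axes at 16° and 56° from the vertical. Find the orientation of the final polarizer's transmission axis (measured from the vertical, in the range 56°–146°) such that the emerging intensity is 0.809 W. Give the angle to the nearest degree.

Unpolarized light through the first polarizer → I₁ = ½ I₀, now polarized at 16°.
I₂ = I₁ cos²(56° − 16°) = 0.5 I₀ · cos²(40°) = 0.2934 I₀.
Target fraction: 0.809 / 36.3 W = 0.02229 of I₀.
Need I₃/I₀ = 0.02229, so cos²(θ − 56°) = 0.02229 / 0.2934 = 0.07596.
θ − 56° = arccos(√0.07596) = 74.0°, giving θ ≈ 56 + 74.0 = 130.0°.

θ ≈ 130°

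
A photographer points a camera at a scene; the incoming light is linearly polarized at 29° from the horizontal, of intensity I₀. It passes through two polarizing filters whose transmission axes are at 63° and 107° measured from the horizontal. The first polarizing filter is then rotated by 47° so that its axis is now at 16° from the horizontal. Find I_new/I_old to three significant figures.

Before rotation:
By Malus's law, I₁ = I₀ cos²(63° − 29°) = I₀ cos²(34°) = 0.6873 I₀.
I₂ = I₁ cos²(107° − 63°) = 0.6873 I₀ · cos²(44°) = 0.3556 I₀.
After rotation:
I₁ = I₀ cos²(16° − 29°) = I₀ cos²(13°) = 0.9494 I₀.
Angle between axes 1 and 2: 89°. I₂ = 0.9494 I₀ · cos²(89°) = 0.0002892 I₀.
Ratio = 0.0002892 / 0.3556 = 0.0008131.

I_new/I_old ≈ 0.000813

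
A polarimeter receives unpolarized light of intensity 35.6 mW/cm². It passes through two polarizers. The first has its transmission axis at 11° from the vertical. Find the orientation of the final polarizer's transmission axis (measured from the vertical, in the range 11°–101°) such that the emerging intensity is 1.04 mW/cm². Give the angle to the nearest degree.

θ ≈ 87°

Unpolarized light through the first polarizer → I₁ = ½ I₀, now polarized at 11°.
Target fraction: 1.04 / 35.6 mW/cm² = 0.02921 of I₀.
Need I₂/I₀ = 0.02921, so cos²(θ − 11°) = 0.02921 / 0.5 = 0.05843.
θ − 11° = arccos(√0.05843) = 76.0°, giving θ ≈ 11 + 76.0 = 87.0°.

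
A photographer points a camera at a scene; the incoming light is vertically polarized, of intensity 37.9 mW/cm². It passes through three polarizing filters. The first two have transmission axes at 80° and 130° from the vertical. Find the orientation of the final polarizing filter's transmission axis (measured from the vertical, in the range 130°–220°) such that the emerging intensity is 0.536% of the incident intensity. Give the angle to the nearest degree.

By Malus's law, I₁ = I₀ cos²(80° − 0°) = I₀ cos²(80°) = 0.03015 I₀.
I₂ = I₁ cos²(130° − 80°) = 0.03015 I₀ · cos²(50°) = 0.01246 I₀.
Need I₃/I₀ = 0.00536, so cos²(θ − 130°) = 0.00536 / 0.01246 = 0.4302.
θ − 130° = arccos(√0.4302) = 49.0°, giving θ ≈ 130 + 49.0 = 179.0°.

θ ≈ 179°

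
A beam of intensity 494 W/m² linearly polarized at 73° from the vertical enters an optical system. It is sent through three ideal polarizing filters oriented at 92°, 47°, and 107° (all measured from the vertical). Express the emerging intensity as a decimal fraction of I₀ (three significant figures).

I/I₀ ≈ 0.112

I₁ = 494 W/m² · cos²(19°) = 441.6 W/m².
I₂ = I₁ · cos²(45°) = 441.6 · 0.5 = 220.8 W/m².
I₃ = I₂ · cos²(60°) = 220.8 · 0.25 = 55.2 W/m².
Transmitted fraction = 0.1118.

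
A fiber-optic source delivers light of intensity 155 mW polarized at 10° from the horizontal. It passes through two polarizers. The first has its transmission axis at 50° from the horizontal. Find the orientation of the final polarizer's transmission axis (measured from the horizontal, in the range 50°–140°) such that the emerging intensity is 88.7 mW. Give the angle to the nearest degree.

θ ≈ 59°

By Malus's law, I₁ = I₀ cos²(50° − 10°) = I₀ cos²(40°) = 0.5868 I₀.
Target fraction: 88.7 / 155 mW = 0.5723 of I₀.
Need I₂/I₀ = 0.5723, so cos²(θ − 50°) = 0.5723 / 0.5868 = 0.9752.
θ − 50° = arccos(√0.9752) = 9.1°, giving θ ≈ 50 + 9.1 = 59.1°.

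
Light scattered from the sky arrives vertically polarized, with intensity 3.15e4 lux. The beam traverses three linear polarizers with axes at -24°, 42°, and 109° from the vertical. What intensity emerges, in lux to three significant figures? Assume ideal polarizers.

I ≈ 664 lux

I₁ = 3.15e4 lux · cos²(24°) = 2.629e+04 lux.
I₂ = I₁ · cos²(66°) = 2.629e+04 · 0.1654 = 4349 lux.
I₃ = I₂ · cos²(67°) = 4349 · 0.1527 = 664 lux.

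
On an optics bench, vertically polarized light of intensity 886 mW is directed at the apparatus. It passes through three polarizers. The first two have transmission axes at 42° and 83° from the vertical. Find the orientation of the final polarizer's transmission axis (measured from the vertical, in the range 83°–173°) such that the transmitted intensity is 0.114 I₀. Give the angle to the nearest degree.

θ ≈ 136°

By Malus's law, I₁ = I₀ cos²(42° − 0°) = I₀ cos²(42°) = 0.5523 I₀.
I₂ = I₁ cos²(83° − 42°) = 0.5523 I₀ · cos²(41°) = 0.3146 I₀.
Need I₃/I₀ = 0.114, so cos²(θ − 83°) = 0.114 / 0.3146 = 0.3624.
θ − 83° = arccos(√0.3624) = 53.0°, giving θ ≈ 83 + 53.0 = 136.0°.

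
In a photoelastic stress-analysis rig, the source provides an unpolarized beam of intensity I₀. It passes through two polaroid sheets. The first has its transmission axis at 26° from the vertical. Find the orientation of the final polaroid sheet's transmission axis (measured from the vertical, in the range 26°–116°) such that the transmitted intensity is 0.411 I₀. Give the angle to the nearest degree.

θ ≈ 51°

Unpolarized light through the first polarizer → I₁ = ½ I₀, now polarized at 26°.
Need I₂/I₀ = 0.411, so cos²(θ − 26°) = 0.411 / 0.5 = 0.822.
θ − 26° = arccos(√0.822) = 25.0°, giving θ ≈ 26 + 25.0 = 51.0°.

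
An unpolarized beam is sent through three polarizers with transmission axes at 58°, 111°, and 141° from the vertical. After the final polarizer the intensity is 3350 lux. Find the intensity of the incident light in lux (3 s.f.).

I₀ ≈ 2.47e4 lux

Unpolarized light through the first polarizer → I₁ = ½ I₀, now polarized at 58°.
I₂ = I₁ cos²(111° − 58°) = 0.5 I₀ · cos²(53°) = 0.1811 I₀.
I₃ = I₂ cos²(141° − 111°) = 0.1811 I₀ · cos²(30°) = 0.1358 I₀.
So 3350 lux = 0.1358 I₀, giving I₀ = 3350/0.1358 = 2.467e+04 lux.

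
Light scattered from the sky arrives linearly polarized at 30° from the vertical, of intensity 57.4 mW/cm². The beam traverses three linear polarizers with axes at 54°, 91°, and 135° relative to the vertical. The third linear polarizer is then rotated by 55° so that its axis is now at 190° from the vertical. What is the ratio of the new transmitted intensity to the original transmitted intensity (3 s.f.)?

I_new/I_old ≈ 0.0473

Before rotation:
I₁ = I₀ cos²(54° − 30°) = I₀ cos²(24°) = 0.8346 I₀.
I₂ = I₁ cos²(91° − 54°) = 0.8346 I₀ · cos²(37°) = 0.5323 I₀.
I₃ = I₂ cos²(135° − 91°) = 0.5323 I₀ · cos²(44°) = 0.2754 I₀.
After rotation:
I₁ = I₀ cos²(54° − 30°) = I₀ cos²(24°) = 0.8346 I₀.
I₂ = I₁ cos²(91° − 54°) = 0.8346 I₀ · cos²(37°) = 0.5323 I₀.
Angle between axes 2 and 3: 81°. I₃ = 0.5323 I₀ · cos²(81°) = 0.01303 I₀.
Ratio = 0.01303 / 0.2754 = 0.04729.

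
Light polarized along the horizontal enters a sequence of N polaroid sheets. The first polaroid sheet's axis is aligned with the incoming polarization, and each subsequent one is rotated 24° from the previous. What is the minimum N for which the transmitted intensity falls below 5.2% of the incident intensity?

N = 18

First polarizer is aligned with the polarization: full transmission.
Each further stage multiplies by cos²(24°) = 0.8346.
After N polarizers: T = 0.8346^(N−1). Require T < 0.052 ⇒ N−1 > ln(0.052)/ln(0.8346) = 16.35, so N−1 ≥ 17 and N = 18.
Check: N=18 gives T = 0.04622 < 0.052; N=17 gives T = 0.05538.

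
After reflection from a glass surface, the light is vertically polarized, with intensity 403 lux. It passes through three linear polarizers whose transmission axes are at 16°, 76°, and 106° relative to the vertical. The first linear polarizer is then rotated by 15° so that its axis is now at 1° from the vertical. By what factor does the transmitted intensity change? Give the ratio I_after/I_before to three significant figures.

Before rotation:
I₁ = I₀ cos²(16° − 0°) = I₀ cos²(16°) = 0.924 I₀.
I₂ = I₁ cos²(76° − 16°) = 0.924 I₀ · cos²(60°) = 0.231 I₀.
I₃ = I₂ cos²(106° − 76°) = 0.231 I₀ · cos²(30°) = 0.1733 I₀.
After rotation:
I₁ = I₀ cos²(1° − 0°) = I₀ cos²(1°) = 0.9997 I₀.
I₂ = I₁ cos²(76° − 1°) = 0.9997 I₀ · cos²(75°) = 0.06697 I₀.
I₃ = I₂ cos²(106° − 76°) = 0.06697 I₀ · cos²(30°) = 0.05023 I₀.
Ratio = 0.05023 / 0.1733 = 0.2899.

I_new/I_old ≈ 0.290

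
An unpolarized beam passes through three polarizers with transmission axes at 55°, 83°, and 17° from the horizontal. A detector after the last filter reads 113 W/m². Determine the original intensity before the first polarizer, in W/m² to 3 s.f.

I₀ ≈ 1750 W/m²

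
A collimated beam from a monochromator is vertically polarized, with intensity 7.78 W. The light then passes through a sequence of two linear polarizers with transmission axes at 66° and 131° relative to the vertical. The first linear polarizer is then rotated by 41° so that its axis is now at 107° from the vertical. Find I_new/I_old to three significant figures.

Before rotation:
By Malus's law, I₁ = I₀ cos²(66° − 0°) = I₀ cos²(66°) = 0.1654 I₀.
I₂ = I₁ cos²(131° − 66°) = 0.1654 I₀ · cos²(65°) = 0.02955 I₀.
After rotation:
I₁ = I₀ cos²(107° − 0°) = I₀ cos²(73°) = 0.08548 I₀.
I₂ = I₁ cos²(131° − 107°) = 0.08548 I₀ · cos²(24°) = 0.07134 I₀.
Ratio = 0.07134 / 0.02955 = 2.414.

I_new/I_old ≈ 2.41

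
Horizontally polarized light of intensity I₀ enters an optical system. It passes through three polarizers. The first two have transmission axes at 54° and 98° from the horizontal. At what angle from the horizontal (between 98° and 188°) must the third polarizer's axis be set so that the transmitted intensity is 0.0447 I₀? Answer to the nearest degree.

I₁ = I₀ cos²(54° − 0°) = I₀ cos²(54°) = 0.3455 I₀.
I₂ = I₁ cos²(98° − 54°) = 0.3455 I₀ · cos²(44°) = 0.1788 I₀.
Need I₃/I₀ = 0.0447, so cos²(θ − 98°) = 0.0447 / 0.1788 = 0.25.
θ − 98° = arccos(√0.25) = 60.0°, giving θ ≈ 98 + 60.0 = 158.0°.

θ ≈ 158°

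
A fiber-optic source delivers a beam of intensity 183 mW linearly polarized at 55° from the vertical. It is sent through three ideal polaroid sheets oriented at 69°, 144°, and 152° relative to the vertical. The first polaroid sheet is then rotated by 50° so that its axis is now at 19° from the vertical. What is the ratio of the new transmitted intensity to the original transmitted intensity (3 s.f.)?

Before rotation:
I₁ = I₀ cos²(69° − 55°) = I₀ cos²(14°) = 0.9415 I₀.
I₂ = I₁ cos²(144° − 69°) = 0.9415 I₀ · cos²(75°) = 0.06307 I₀.
I₃ = I₂ cos²(152° − 144°) = 0.06307 I₀ · cos²(8°) = 0.06185 I₀.
After rotation:
I₁ = I₀ cos²(19° − 55°) = I₀ cos²(36°) = 0.6545 I₀.
Angle between axes 1 and 2: 55°. I₂ = 0.6545 I₀ · cos²(55°) = 0.2153 I₀.
I₃ = I₂ cos²(152° − 144°) = 0.2153 I₀ · cos²(8°) = 0.2112 I₀.
Ratio = 0.2112 / 0.06185 = 3.414.

I_new/I_old ≈ 3.41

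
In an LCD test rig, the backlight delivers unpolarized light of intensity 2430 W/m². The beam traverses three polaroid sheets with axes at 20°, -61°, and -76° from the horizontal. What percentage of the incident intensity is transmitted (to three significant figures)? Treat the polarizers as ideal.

≈ 1.14%

Unpolarized light through the first polarizer → I₁ = 2430 W/m²/2 = 1215 W/m², polarized at 20°.
I₂ = I₁ · cos²(81°) = 1215 · 0.02447 = 29.73 W/m².
I₃ = I₂ · cos²(15°) = 29.73 · 0.933 = 27.74 W/m².
That is 1.142% of the incident intensity.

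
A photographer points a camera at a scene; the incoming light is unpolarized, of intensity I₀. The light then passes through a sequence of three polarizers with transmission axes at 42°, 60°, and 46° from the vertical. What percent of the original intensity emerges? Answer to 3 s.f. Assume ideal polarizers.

Unpolarized light through the first polarizer → I₁ = ½ I₀, now polarized at 42°.
I₂ = I₁ cos²(60° − 42°) = 0.5 I₀ · cos²(18°) = 0.4523 I₀.
I₃ = I₂ cos²(46° − 60°) = 0.4523 I₀ · cos²(14°) = 0.4258 I₀.
That is 42.58% of the incident intensity.

≈ 42.6%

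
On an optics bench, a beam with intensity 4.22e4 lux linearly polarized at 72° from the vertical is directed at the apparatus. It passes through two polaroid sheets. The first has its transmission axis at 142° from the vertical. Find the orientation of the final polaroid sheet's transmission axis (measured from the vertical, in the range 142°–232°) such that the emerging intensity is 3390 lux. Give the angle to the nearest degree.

By Malus's law, I₁ = I₀ cos²(142° − 72°) = I₀ cos²(70°) = 0.117 I₀.
Target fraction: 3390 / 4.22e4 lux = 0.08033 of I₀.
Need I₂/I₀ = 0.08033, so cos²(θ − 142°) = 0.08033 / 0.117 = 0.6867.
θ − 142° = arccos(√0.6867) = 34.0°, giving θ ≈ 142 + 34.0 = 176.0°.

θ ≈ 176°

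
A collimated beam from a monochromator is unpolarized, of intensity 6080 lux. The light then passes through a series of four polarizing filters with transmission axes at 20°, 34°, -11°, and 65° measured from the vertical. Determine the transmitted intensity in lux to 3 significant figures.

Unpolarized light through the first polarizer → I₁ = 6080 lux/2 = 3040 lux, polarized at 20°.
I₂ = I₁ · cos²(14°) = 3040 · 0.9415 = 2862 lux.
I₃ = I₂ · cos²(45°) = 2862 · 0.5 = 1431 lux.
I₄ = I₃ · cos²(76°) = 1431 · 0.05853 = 83.75 lux.

I ≈ 83.8 lux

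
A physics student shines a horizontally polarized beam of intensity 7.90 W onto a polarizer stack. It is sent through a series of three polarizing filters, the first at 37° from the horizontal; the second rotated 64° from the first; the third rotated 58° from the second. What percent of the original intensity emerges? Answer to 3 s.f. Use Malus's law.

By Malus's law, I₁ = 7.90 W · cos²(37°) = 5.039 W.
I₂ = I₁ · cos²(64°) = 5.039 · 0.1922 = 0.9683 W.
I₃ = I₂ · cos²(58°) = 0.9683 · 0.2808 = 0.2719 W.
That is 3.442% of the incident intensity.

≈ 3.44%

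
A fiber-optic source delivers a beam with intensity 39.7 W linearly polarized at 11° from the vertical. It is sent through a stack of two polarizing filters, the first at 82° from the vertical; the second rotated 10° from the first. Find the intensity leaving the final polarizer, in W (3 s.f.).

By Malus's law, I₁ = 39.7 W · cos²(71°) = 4.208 W.
I₂ = I₁ · cos²(10°) = 4.208 · 0.9698 = 4.081 W.

I ≈ 4.08 W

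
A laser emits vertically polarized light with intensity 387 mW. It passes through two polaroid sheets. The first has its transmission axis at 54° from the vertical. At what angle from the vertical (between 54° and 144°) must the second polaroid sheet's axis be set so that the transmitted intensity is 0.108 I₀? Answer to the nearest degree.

By Malus's law, I₁ = I₀ cos²(54° − 0°) = I₀ cos²(54°) = 0.3455 I₀.
Need I₂/I₀ = 0.108, so cos²(θ − 54°) = 0.108 / 0.3455 = 0.3126.
θ − 54° = arccos(√0.3126) = 56.0°, giving θ ≈ 54 + 56.0 = 110.0°.

θ ≈ 110°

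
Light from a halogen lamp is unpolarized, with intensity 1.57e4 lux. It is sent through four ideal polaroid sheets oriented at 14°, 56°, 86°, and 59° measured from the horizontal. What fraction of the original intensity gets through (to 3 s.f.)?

I/I₀ ≈ 0.164

Unpolarized light through the first polarizer → I₁ = 1.57e4 lux/2 = 7850 lux, polarized at 14°.
I₂ = I₁ · cos²(42°) = 7850 · 0.5523 = 4335 lux.
I₃ = I₂ · cos²(30°) = 4335 · 0.75 = 3251 lux.
I₄ = I₃ · cos²(27°) = 3251 · 0.7939 = 2581 lux.
Transmitted fraction = 0.1644.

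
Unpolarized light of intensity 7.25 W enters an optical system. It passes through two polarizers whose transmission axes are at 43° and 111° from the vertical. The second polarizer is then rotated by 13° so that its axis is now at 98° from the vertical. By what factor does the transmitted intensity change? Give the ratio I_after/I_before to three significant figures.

I_new/I_old ≈ 2.34

Before rotation:
Unpolarized light through the first polarizer → I₁ = ½ I₀, now polarized at 43°.
I₂ = I₁ cos²(111° − 43°) = 0.5 I₀ · cos²(68°) = 0.07017 I₀.
After rotation:
Unpolarized light through the first polarizer → I₁ = ½ I₀, now polarized at 43°.
I₂ = I₁ cos²(98° − 43°) = 0.5 I₀ · cos²(55°) = 0.1645 I₀.
Ratio = 0.1645 / 0.07017 = 2.344.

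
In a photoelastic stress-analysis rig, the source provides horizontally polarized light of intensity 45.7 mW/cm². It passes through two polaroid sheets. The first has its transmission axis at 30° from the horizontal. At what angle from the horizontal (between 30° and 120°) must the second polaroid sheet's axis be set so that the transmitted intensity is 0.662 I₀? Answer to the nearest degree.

I₁ = I₀ cos²(30° − 0°) = I₀ cos²(30°) = 0.75 I₀.
Need I₂/I₀ = 0.662, so cos²(θ − 30°) = 0.662 / 0.75 = 0.8827.
θ − 30° = arccos(√0.8827) = 20.0°, giving θ ≈ 30 + 20.0 = 50.0°.

θ ≈ 50°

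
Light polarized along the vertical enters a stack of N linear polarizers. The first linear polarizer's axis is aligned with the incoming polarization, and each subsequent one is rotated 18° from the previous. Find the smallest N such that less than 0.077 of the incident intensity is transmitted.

First polarizer is aligned with the polarization: full transmission.
Each further stage multiplies by cos²(18°) = 0.9045.
After N polarizers: T = 0.9045^(N−1). Require T < 0.077 ⇒ N−1 > ln(0.077)/ln(0.9045) = 25.55, so N−1 ≥ 26 and N = 27.
Check: N=27 gives T = 0.07357 < 0.077; N=26 gives T = 0.08134.

N = 27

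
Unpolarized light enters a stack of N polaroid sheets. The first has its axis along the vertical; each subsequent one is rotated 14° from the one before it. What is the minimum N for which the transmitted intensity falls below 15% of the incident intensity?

N = 21

First polarizer halves the unpolarized light: factor 1/2.
Each further stage multiplies by cos²(14°) = 0.9415.
After N polarizers: T = 0.5·0.9415^(N−1). Require T < 0.15 ⇒ N−1 > ln(0.15/0.5)/ln(0.9415) = 19.96, so N−1 ≥ 20 and N = 21.
Check: N=21 gives T = 0.1497 < 0.15; N=20 gives T = 0.159.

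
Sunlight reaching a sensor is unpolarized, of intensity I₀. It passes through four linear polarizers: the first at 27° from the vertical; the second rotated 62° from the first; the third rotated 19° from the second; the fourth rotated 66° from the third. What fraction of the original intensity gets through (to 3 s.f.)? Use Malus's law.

Unpolarized light through the first polarizer → I₁ = ½ I₀, now polarized at 27°.
I₂ = I₁ cos²(62°) = 0.5 · 0.2204 I₀ = 0.1102 I₀.
I₃ = I₂ cos²(19°) = 0.1102 · 0.894 I₀ = 0.09852 I₀.
I₄ = I₃ cos²(66°) = 0.09852 · 0.1654 I₀ = 0.0163 I₀.
Transmitted fraction = 0.0163.

≈ 0.0163 I₀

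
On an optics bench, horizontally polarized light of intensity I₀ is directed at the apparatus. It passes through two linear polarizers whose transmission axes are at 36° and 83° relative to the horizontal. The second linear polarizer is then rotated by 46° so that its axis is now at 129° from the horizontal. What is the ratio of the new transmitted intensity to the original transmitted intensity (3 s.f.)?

I_new/I_old ≈ 0.00589

Before rotation:
By Malus's law, I₁ = I₀ cos²(36° − 0°) = I₀ cos²(36°) = 0.6545 I₀.
I₂ = I₁ cos²(83° − 36°) = 0.6545 I₀ · cos²(47°) = 0.3044 I₀.
After rotation:
I₁ = I₀ cos²(36° − 0°) = I₀ cos²(36°) = 0.6545 I₀.
Angle between axes 1 and 2: 87°. I₂ = 0.6545 I₀ · cos²(87°) = 0.001793 I₀.
Ratio = 0.001793 / 0.3044 = 0.005889.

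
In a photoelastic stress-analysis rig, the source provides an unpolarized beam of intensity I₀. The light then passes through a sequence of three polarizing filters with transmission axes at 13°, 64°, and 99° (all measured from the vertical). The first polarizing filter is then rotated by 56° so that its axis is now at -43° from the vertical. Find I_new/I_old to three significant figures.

Before rotation:
Unpolarized light through the first polarizer → I₁ = ½ I₀, now polarized at 13°.
I₂ = I₁ cos²(64° − 13°) = 0.5 I₀ · cos²(51°) = 0.198 I₀.
I₃ = I₂ cos²(99° − 64°) = 0.198 I₀ · cos²(35°) = 0.1329 I₀.
After rotation:
Unpolarized light through the first polarizer → I₁ = ½ I₀, now polarized at -43°.
Angle between axes 1 and 2: 73°. I₂ = 0.5 I₀ · cos²(73°) = 0.04274 I₀.
I₃ = I₂ cos²(99° − 64°) = 0.04274 I₀ · cos²(35°) = 0.02868 I₀.
Ratio = 0.02868 / 0.1329 = 0.2158.

I_new/I_old ≈ 0.216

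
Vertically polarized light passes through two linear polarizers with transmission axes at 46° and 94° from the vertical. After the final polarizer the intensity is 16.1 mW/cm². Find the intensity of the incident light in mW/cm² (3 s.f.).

I₀ ≈ 74.5 mW/cm²

I₁ = I₀ cos²(46° − 0°) = I₀ cos²(46°) = 0.4826 I₀.
I₂ = I₁ cos²(94° − 46°) = 0.4826 I₀ · cos²(48°) = 0.2161 I₀.
So 16.1 mW/cm² = 0.2161 I₀, giving I₀ = 16.1/0.2161 = 74.52 mW/cm².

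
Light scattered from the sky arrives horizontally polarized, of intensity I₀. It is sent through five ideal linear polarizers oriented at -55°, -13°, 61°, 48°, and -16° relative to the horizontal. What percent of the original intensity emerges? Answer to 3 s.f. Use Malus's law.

By Malus's law, I₁ = I₀ cos²(-55° − 0°) = I₀ cos²(55°) = 0.329 I₀.
I₂ = I₁ cos²(-13° + 55°) = 0.329 I₀ · cos²(42°) = 0.1817 I₀.
I₃ = I₂ cos²(61° + 13°) = 0.1817 I₀ · cos²(74°) = 0.0138 I₀.
I₄ = I₃ cos²(48° − 61°) = 0.0138 I₀ · cos²(13°) = 0.01311 I₀.
I₅ = I₄ cos²(-16° − 48°) = 0.01311 I₀ · cos²(64°) = 0.002518 I₀.
That is 0.2518% of the incident intensity.

≈ 0.252%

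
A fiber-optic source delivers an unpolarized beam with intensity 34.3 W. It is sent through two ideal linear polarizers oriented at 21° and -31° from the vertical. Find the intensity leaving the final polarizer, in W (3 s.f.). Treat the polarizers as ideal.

Unpolarized light through the first polarizer → I₁ = 34.3 W/2 = 17.15 W, polarized at 21°.
I₂ = I₁ · cos²(52°) = 17.15 · 0.379 = 6.501 W.

I ≈ 6.50 W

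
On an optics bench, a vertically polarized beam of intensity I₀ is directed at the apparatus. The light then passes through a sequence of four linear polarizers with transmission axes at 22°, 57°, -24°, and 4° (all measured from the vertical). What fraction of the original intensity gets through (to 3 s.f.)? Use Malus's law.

≈ 0.0110 I₀

By Malus's law, I₁ = I₀ cos²(22° − 0°) = I₀ cos²(22°) = 0.8597 I₀.
I₂ = I₁ cos²(57° − 22°) = 0.8597 I₀ · cos²(35°) = 0.5768 I₀.
I₃ = I₂ cos²(-24° − 57°) = 0.5768 I₀ · cos²(81°) = 0.01412 I₀.
I₄ = I₃ cos²(4° + 24°) = 0.01412 I₀ · cos²(28°) = 0.01101 I₀.
Transmitted fraction = 0.01101.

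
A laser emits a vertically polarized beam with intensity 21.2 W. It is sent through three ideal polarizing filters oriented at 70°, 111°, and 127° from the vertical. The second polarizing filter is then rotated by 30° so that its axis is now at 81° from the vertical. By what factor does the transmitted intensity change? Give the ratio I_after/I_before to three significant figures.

Before rotation:
By Malus's law, I₁ = I₀ cos²(70° − 0°) = I₀ cos²(70°) = 0.117 I₀.
I₂ = I₁ cos²(111° − 70°) = 0.117 I₀ · cos²(41°) = 0.06663 I₀.
I₃ = I₂ cos²(127° − 111°) = 0.06663 I₀ · cos²(16°) = 0.06157 I₀.
After rotation:
I₁ = I₀ cos²(70° − 0°) = I₀ cos²(70°) = 0.117 I₀.
I₂ = I₁ cos²(81° − 70°) = 0.117 I₀ · cos²(11°) = 0.1127 I₀.
I₃ = I₂ cos²(127° − 81°) = 0.1127 I₀ · cos²(46°) = 0.05439 I₀.
Ratio = 0.05439 / 0.06157 = 0.8835.

I_new/I_old ≈ 0.883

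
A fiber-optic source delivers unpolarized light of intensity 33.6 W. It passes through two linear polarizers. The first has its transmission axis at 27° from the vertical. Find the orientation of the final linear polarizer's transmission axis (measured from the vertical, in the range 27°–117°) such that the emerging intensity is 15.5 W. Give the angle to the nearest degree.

θ ≈ 43°

Unpolarized light through the first polarizer → I₁ = ½ I₀, now polarized at 27°.
Target fraction: 15.5 / 33.6 W = 0.4613 of I₀.
Need I₂/I₀ = 0.4613, so cos²(θ − 27°) = 0.4613 / 0.5 = 0.9226.
θ − 27° = arccos(√0.9226) = 16.2°, giving θ ≈ 27 + 16.2 = 43.2°.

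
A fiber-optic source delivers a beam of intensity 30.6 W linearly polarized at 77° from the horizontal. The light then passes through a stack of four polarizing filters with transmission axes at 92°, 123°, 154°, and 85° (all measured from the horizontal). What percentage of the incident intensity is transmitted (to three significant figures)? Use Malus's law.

≈ 6.47%

By Malus's law, I₁ = 30.6 W · cos²(15°) = 28.55 W.
I₂ = I₁ · cos²(31°) = 28.55 · 0.7347 = 20.98 W.
I₃ = I₂ · cos²(31°) = 20.98 · 0.7347 = 15.41 W.
I₄ = I₃ · cos²(69°) = 15.41 · 0.1284 = 1.979 W.
That is 6.469% of the incident intensity.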